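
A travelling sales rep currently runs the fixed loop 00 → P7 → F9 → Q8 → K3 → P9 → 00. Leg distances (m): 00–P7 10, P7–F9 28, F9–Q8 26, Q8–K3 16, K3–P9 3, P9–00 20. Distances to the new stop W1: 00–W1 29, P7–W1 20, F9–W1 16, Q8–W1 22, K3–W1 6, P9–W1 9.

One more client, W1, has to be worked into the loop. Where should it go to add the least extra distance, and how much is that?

Adding 8 m by placing W1 on the P7–F9 leg.

Insertion cost between consecutive stops i–j is d(i,W1) + d(W1,j) − d(i,j):
  between 00 and P7: 29 + 20 − 10 = 39
  between P7 and F9: 20 + 16 − 28 = 8
  between F9 and Q8: 16 + 22 − 26 = 12
  between Q8 and K3: 22 + 6 − 16 = 12
  between K3 and P9: 6 + 9 − 3 = 12
  between P9 and 00: 9 + 29 − 20 = 18
Cheapest insertion is between P7 and F9, adding 8.
New total = 103 + 8 = 111.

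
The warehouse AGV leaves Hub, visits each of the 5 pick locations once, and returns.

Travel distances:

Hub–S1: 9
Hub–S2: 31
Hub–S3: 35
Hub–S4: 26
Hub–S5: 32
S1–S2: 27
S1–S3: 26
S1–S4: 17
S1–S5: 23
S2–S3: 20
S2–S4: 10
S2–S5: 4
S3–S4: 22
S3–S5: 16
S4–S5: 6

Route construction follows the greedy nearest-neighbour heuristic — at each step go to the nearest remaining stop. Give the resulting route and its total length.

Total distance 91 via the nearest-neighbour route Hub → S1 → S4 → S5 → S2 → S3 → Hub.

From Hub: distances to unvisited — S1=9, S4=26, S2=31, S5=32, S3=35. Nearest is S1 (9).
From S1: distances to unvisited — S4=17, S5=23, S3=26, S2=27. Nearest is S4 (17).
From S4: distances to unvisited — S5=6, S2=10, S3=22. Nearest is S5 (6).
From S5: distances to unvisited — S2=4, S3=16. Nearest is S2 (4).
From S2: distances to unvisited — S3=20. Nearest is S3 (20).
Return S3→Hub: 35.
Total = 9 + 17 + 6 + 4 + 20 + 35 = 91.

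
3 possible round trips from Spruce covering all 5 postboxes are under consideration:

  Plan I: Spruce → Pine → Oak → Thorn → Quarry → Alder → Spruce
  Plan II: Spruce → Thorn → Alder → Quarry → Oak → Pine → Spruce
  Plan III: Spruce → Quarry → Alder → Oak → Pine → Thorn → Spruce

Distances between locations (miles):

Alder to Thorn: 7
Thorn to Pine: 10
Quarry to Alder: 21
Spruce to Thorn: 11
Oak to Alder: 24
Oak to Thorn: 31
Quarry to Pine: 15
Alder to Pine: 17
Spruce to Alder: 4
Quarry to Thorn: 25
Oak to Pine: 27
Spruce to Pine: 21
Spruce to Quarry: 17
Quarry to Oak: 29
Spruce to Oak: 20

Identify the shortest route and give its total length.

Shortest is Plan III, total 110 miles.

Plan I: 21 + 27 + 31 + 25 + 21 + 4 = 129
Plan II: 11 + 7 + 21 + 29 + 27 + 21 = 116
Plan III: 17 + 21 + 24 + 27 + 10 + 11 = 110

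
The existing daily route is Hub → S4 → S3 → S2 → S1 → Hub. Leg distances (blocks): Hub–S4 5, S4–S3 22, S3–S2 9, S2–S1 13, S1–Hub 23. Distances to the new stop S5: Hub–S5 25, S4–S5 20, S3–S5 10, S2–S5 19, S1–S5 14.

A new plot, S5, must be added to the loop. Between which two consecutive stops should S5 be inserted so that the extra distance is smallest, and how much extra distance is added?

Insertion cost between consecutive stops i–j is d(i,S5) + d(S5,j) − d(i,j):
  between Hub and S4: 25 + 20 − 5 = 40
  between S4 and S3: 20 + 10 − 22 = 8
  between S3 and S2: 10 + 19 − 9 = 20
  between S2 and S1: 19 + 14 − 13 = 20
  between S1 and Hub: 14 + 25 − 23 = 16
Cheapest insertion is between S4 and S3, adding 8.
New total = 72 + 8 = 80.

Minimum extra distance: 8 blocks, inserting S5 between S4 and S3.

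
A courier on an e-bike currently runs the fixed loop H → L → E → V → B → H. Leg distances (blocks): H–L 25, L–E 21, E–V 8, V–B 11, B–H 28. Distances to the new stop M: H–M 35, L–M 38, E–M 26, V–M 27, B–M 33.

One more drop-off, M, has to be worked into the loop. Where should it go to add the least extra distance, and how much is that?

Insertion cost between consecutive stops i–j is d(i,M) + d(M,j) − d(i,j):
  between H and L: 35 + 38 − 25 = 48
  between L and E: 38 + 26 − 21 = 43
  between E and V: 26 + 27 − 8 = 45
  between V and B: 27 + 33 − 11 = 49
  between B and H: 33 + 35 − 28 = 40
Cheapest insertion is between B and H, adding 40.
New total = 93 + 40 = 133.

+40 blocks — insert M between B and H.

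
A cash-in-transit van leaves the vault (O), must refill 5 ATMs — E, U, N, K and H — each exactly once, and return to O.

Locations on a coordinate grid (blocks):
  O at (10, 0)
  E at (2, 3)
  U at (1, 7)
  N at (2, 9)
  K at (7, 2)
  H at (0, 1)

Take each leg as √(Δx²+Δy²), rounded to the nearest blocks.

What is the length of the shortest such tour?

With 5 stops there are 5!/2 = 60 distinct round trips (a route and its reverse cost the same).
O → E → U → N → K → H → O: 9+4+2+9+7+10 = 41
O → E → U → N → H → K → O: 9+4+2+8+7+4 = 34
O → E → U → K → N → H → O: 9+4+8+9+8+10 = 48
O → E → U → K → H → N → O: 9+4+8+7+8+12 = 48
O → E → U → H → N → K → O: 9+4+6+8+9+4 = 40
O → E → U → H → K → N → O: 9+4+6+7+9+12 = 47
O → E → N → U → K → H → O: 9+6+2+8+7+10 = 42
O → E → N → U → H → K → O: 9+6+2+6+7+4 = 34
O → E → N → K → U → H → O: 9+6+9+8+6+10 = 48
O → E → N → K → H → U → O: 9+6+9+7+6+11 = 48
O → E → N → H → U → K → O: 9+6+8+6+8+4 = 41
O → E → N → H → K → U → O: 9+6+8+7+8+11 = 49
O → E → K → U → N → H → O: 9+5+8+2+8+10 = 42
O → E → K → U → H → N → O: 9+5+8+6+8+12 = 48
… (46 more)
O → N → U → E → H → K → O: 12+2+4+3+7+4 = 32  ← best
The minimum is 32.
One optimal route: O → N → U → E → H → K → O (or its reverse).

Shortest round trip = 32 blocks.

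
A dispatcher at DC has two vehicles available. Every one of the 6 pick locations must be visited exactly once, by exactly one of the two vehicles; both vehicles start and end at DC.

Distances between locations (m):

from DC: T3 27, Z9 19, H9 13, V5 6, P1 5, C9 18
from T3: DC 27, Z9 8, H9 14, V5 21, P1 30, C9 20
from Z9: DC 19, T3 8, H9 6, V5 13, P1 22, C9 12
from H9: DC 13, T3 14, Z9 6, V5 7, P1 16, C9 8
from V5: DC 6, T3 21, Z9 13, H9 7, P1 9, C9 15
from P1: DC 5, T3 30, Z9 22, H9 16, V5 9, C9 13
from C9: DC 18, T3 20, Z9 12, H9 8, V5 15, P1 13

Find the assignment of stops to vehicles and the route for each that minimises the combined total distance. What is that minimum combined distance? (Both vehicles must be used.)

Minimum combined distance: 75 m.

Check every non-empty split of the stops between the two vehicles; for each half take its own optimal tour:
  {T3} + {Z9, H9, V5, P1, C9}: 54 + 49 = 103
  {Z9} + {T3, H9, V5, P1, C9}: 38 + 65 = 103
  {T3, Z9} + {H9, V5, P1, C9}: 54 + 39 = 93
  {H9} + {T3, Z9, V5, P1, C9}: 26 + 65 = 91
  {T3, H9} + {Z9, V5, P1, C9}: 54 + 49 = 103
  {Z9, H9} + {T3, V5, P1, C9}: 38 + 65 = 103
  … (31 splits in total)
  {P1} + {T3, Z9, H9, V5, C9}: 10 + 65 = 75  ← best
Best: vehicle 1 DC → P1 → DC = 10; vehicle 2 DC → V5 → H9 → T3 → Z9 → C9 → DC = 65; combined 75.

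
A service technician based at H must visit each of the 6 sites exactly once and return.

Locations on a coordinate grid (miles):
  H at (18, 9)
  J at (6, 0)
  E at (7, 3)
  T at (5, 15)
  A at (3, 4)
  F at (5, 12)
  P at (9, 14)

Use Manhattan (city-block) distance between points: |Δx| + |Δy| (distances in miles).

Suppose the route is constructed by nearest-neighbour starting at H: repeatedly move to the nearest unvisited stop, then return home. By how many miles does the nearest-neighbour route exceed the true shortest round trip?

2 miles longer than the optimal tour.

H: P=14, F=16, E=17, T=19, A=20, J=21 ⇒ P
P: T=5, F=6, E=13, A=16, J=17 ⇒ T
T: F=3, A=13, E=14, J=16 ⇒ F
F: A=10, E=11, J=13 ⇒ A
A: E=5, J=7 ⇒ E
E: J=4 ⇒ J
NN route H → P → T → F → A → E → J → H costs 62.
Optimal: H → E → J → A → F → T → P → H costs 60 (by enumerating all 360 distinct tours).
Excess = 62 − 60 = 2.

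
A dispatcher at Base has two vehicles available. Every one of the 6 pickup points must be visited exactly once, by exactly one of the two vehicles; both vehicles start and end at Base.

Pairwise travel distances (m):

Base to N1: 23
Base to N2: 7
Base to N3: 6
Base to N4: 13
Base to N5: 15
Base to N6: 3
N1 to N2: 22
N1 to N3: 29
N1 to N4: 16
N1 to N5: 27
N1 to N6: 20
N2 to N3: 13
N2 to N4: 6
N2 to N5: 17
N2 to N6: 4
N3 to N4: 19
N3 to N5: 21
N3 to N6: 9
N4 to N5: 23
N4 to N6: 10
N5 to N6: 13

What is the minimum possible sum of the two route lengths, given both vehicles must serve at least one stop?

83 m — the smallest possible combined total.

Try each way of splitting the stops between the two vehicles (each non-empty) and, for each split, find the best tour for each vehicle:
  {N1} + {N2, N3, N4, N5, N6}: 46 + 63 = 109
  {N2} + {N1, N3, N4, N5, N6}: 14 + 83 = 97
  {N1, N2} + {N3, N4, N5, N6}: 52 + 63 = 115
  {N3} + {N1, N2, N4, N5, N6}: 12 + 71 = 83
  {N1, N3} + {N2, N4, N5, N6}: 58 + 51 = 109
  {N2, N3} + {N1, N4, N5, N6}: 26 + 71 = 97
  … (31 splits in total)
Best: vehicle 1 Base → N3 → Base = 12; vehicle 2 Base → N5 → N1 → N4 → N2 → N6 → Base = 71; combined 83.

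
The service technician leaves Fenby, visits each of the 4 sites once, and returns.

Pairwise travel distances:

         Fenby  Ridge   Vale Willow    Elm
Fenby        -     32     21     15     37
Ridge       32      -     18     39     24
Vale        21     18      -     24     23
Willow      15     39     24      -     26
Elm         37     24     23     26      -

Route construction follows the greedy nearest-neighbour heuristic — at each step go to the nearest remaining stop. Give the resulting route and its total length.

From Fenby: distances to unvisited — Willow=15, Vale=21, Ridge=32, Elm=37. Nearest is Willow (15).
From Willow: distances to unvisited — Vale=24, Elm=26, Ridge=39. Nearest is Vale (24).
From Vale: distances to unvisited — Ridge=18, Elm=23. Nearest is Ridge (18).
From Ridge: distances to unvisited — Elm=24. Nearest is Elm (24).
Return Elm→Fenby: 37.
Total = 15 + 24 + 18 + 24 + 37 = 118.

Nearest-neighbour total = 118; route Fenby → Willow → Vale → Ridge → Elm → Fenby.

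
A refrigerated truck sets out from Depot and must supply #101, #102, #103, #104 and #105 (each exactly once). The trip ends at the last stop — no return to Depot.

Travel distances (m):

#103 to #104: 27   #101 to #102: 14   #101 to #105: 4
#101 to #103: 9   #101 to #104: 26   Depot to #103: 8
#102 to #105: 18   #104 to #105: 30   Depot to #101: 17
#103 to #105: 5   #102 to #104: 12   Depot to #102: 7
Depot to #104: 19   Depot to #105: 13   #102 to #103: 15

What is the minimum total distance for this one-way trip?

Shortest open route: 43 m.

There are 5! = 120 possible orderings.
Depot - #101 - #102 - #103 - #104 - #105: 17+14+15+27+30 = 103
Depot - #101 - #102 - #103 - #105 - #104: 17+14+15+5+30 = 81
Depot - #101 - #102 - #104 - #103 - #105: 17+14+12+27+5 = 75
Depot - #101 - #102 - #104 - #105 - #103: 17+14+12+30+5 = 78
Depot - #101 - #102 - #105 - #103 - #104: 17+14+18+5+27 = 81
Depot - #101 - #102 - #105 - #104 - #103: 17+14+18+30+27 = 106
Depot - #101 - #103 - #102 - #104 - #105: 17+9+15+12+30 = 83
Depot - #101 - #103 - #102 - #105 - #104: 17+9+15+18+30 = 89
Depot - #101 - #103 - #104 - #102 - #105: 17+9+27+12+18 = 83
Depot - #101 - #103 - #104 - #105 - #102: 17+9+27+30+18 = 101
Depot - #101 - #103 - #105 - #102 - #104: 17+9+5+18+12 = 61
Depot - #101 - #103 - #105 - #104 - #102: 17+9+5+30+12 = 73
Depot - #101 - #104 - #102 - #103 - #105: 17+26+12+15+5 = 75
Depot - #101 - #104 - #102 - #105 - #103: 17+26+12+18+5 = 78
… (106 more)
Depot - #103 - #105 - #101 - #102 - #104: 8+5+4+14+12 = 43  ← best
The minimum is 43.
One shortest path: Depot → #103 → #105 → #101 → #102 → #104.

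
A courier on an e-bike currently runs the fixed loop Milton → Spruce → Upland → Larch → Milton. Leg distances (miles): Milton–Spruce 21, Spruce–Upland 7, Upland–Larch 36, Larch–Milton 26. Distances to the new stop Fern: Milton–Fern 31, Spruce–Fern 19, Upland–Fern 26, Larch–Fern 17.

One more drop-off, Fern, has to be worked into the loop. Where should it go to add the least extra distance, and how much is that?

Minimum extra distance: 7 miles, inserting Fern between Upland and Larch.

Insertion cost between consecutive stops i–j is d(i,Fern) + d(Fern,j) − d(i,j):
  between Milton and Spruce: 31 + 19 − 21 = 29
  between Spruce and Upland: 19 + 26 − 7 = 38
  between Upland and Larch: 26 + 17 − 36 = 7
  between Larch and Milton: 17 + 31 − 26 = 22
Cheapest insertion is between Upland and Larch, adding 7.
New total = 90 + 7 = 97.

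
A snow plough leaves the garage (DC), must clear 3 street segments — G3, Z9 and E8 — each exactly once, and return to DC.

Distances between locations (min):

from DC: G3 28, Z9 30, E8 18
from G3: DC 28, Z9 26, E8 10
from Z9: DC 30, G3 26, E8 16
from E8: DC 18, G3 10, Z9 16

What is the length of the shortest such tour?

84 min — the shortest possible round trip.

There are 3 distinct closed tours to check (reversals are equivalent).
DC-G3-Z9-E8-DC: 28+26+16+18 = 88
DC-G3-E8-Z9-DC: 28+10+16+30 = 84
DC-Z9-G3-E8-DC: 30+26+10+18 = 84
The minimum is 84.
One optimal route: DC → G3 → E8 → Z9 → DC (or its reverse).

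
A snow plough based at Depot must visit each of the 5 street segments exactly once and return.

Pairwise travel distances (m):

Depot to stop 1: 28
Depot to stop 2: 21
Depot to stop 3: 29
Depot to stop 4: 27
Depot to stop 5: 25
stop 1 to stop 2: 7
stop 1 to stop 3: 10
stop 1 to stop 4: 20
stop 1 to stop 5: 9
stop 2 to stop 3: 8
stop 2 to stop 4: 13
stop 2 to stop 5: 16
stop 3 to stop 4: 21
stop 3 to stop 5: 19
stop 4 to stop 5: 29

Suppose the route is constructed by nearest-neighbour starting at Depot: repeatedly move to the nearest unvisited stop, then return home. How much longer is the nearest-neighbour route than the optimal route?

Depot: stop 2=21, stop 5=25, stop 4=27, stop 1=28, stop 3=29 ⇒ stop 2
stop 2: stop 1=7, stop 3=8, stop 4=13, stop 5=16 ⇒ stop 1
stop 1: stop 5=9, stop 3=10, stop 4=20 ⇒ stop 5
stop 5: stop 3=19, stop 4=29 ⇒ stop 3
stop 3: stop 4=21 ⇒ stop 4
NN route Depot → stop 2 → stop 1 → stop 5 → stop 3 → stop 4 → Depot costs 104.
Optimal: Depot → stop 4 → stop 2 → stop 3 → stop 1 → stop 5 → Depot costs 92 (by enumerating all 60 distinct tours).
Excess = 104 − 92 = 12.

12 m longer than the optimal tour.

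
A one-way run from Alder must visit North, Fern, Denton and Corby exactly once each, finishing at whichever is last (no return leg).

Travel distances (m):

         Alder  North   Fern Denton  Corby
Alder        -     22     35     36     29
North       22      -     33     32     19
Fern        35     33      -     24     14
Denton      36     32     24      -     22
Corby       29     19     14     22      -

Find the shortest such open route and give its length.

There are 4! = 24 possible orderings.
Alder → North → Fern → Denton → Corby: 22+33+24+22 = 101
Alder → North → Fern → Corby → Denton: 22+33+14+22 = 91
Alder → North → Denton → Fern → Corby: 22+32+24+14 = 92
Alder → North → Denton → Corby → Fern: 22+32+22+14 = 90
Alder → North → Corby → Fern → Denton: 22+19+14+24 = 79
Alder → North → Corby → Denton → Fern: 22+19+22+24 = 87
Alder → Fern → North → Denton → Corby: 35+33+32+22 = 122
Alder → Fern → North → Corby → Denton: 35+33+19+22 = 109
Alder → Fern → Denton → North → Corby: 35+24+32+19 = 110
Alder → Fern → Denton → Corby → North: 35+24+22+19 = 100
Alder → Fern → Corby → North → Denton: 35+14+19+32 = 100
Alder → Fern → Corby → Denton → North: 35+14+22+32 = 103
Alder → Denton → North → Fern → Corby: 36+32+33+14 = 115
Alder → Denton → North → Corby → Fern: 36+32+19+14 = 101
… (10 more)
The minimum is 79.
One shortest path: Alder → North → Corby → Fern → Denton.

79 m — the minimum one-way total.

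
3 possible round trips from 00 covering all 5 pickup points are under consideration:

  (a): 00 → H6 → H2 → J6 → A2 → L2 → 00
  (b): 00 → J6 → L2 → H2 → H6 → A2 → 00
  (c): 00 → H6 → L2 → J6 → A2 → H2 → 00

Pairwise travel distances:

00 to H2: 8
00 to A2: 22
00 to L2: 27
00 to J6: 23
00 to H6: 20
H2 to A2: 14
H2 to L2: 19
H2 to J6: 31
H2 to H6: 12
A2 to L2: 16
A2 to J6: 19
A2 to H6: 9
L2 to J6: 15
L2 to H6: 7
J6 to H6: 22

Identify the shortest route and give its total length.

83 — (c) is the shortest.

(a): 20 + 12 + 31 + 19 + 16 + 27 = 125
(b): 23 + 15 + 19 + 12 + 9 + 22 = 100
(c): 20 + 7 + 15 + 19 + 14 + 8 = 83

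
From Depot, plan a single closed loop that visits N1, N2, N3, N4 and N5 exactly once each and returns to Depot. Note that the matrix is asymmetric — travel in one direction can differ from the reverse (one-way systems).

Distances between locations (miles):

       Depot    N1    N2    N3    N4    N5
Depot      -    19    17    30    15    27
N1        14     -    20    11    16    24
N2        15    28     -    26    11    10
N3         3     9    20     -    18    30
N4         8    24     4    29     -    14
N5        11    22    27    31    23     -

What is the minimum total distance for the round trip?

Depot → N1 → N2 → N3 → N4 → N5 → Depot: 19+20+26+18+14+11 = 108
Depot → N1 → N2 → N3 → N5 → N4 → Depot: 19+20+26+30+23+8 = 126
Depot → N1 → N2 → N4 → N3 → N5 → Depot: 19+20+11+29+30+11 = 120
Depot → N1 → N2 → N4 → N5 → N3 → Depot: 19+20+11+14+31+3 = 98
Depot → N1 → N2 → N5 → N3 → N4 → Depot: 19+20+10+31+18+8 = 106
Depot → N1 → N2 → N5 → N4 → N3 → Depot: 19+20+10+23+29+3 = 104
Depot → N1 → N3 → N2 → N4 → N5 → Depot: 19+11+20+11+14+11 = 86
Depot → N1 → N3 → N2 → N5 → N4 → Depot: 19+11+20+10+23+8 = 91
Depot → N1 → N3 → N4 → N2 → N5 → Depot: 19+11+18+4+10+11 = 73
Depot → N1 → N3 → N4 → N5 → N2 → Depot: 19+11+18+14+27+15 = 104
Depot → N1 → N3 → N5 → N2 → N4 → Depot: 19+11+30+27+11+8 = 106
Depot → N1 → N3 → N5 → N4 → N2 → Depot: 19+11+30+23+4+15 = 102
Depot → N1 → N4 → N2 → N3 → N5 → Depot: 19+16+4+26+30+11 = 106
Depot → N1 → N4 → N2 → N5 → N3 → Depot: 19+16+4+10+31+3 = 83
… (106 more)
Depot → N4 → N2 → N5 → N1 → N3 → Depot: 15+4+10+22+11+3 = 65  ← best
The minimum is 65.
One optimal route: Depot → N4 → N2 → N5 → N1 → N3 → Depot.

65 miles — the shortest possible round trip.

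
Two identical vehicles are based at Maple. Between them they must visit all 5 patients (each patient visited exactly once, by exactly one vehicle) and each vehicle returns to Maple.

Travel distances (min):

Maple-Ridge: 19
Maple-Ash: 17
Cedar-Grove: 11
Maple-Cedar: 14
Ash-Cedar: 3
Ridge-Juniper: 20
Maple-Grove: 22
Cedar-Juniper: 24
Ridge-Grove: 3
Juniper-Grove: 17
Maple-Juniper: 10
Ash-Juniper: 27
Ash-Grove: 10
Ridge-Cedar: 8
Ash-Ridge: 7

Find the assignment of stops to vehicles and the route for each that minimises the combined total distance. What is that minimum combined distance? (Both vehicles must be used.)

Check every non-empty split of the stops between the two vehicles; for each half take its own optimal tour:
  {Ash} + {Ridge, Cedar, Juniper, Grove}: 34 + 52 = 86
  {Ridge} + {Ash, Cedar, Juniper, Grove}: 38 + 54 = 92
  {Ash, Ridge} + {Cedar, Juniper, Grove}: 43 + 52 = 95
  {Cedar} + {Ash, Ridge, Juniper, Grove}: 28 + 54 = 82
  {Ash, Cedar} + {Ridge, Juniper, Grove}: 34 + 49 = 83
  {Ridge, Cedar} + {Ash, Juniper, Grove}: 41 + 54 = 95
  … (15 splits in total)
  {Juniper} + {Ash, Ridge, Cedar, Grove}: 20 + 49 = 69  ← best
Best: vehicle 1 Maple → Juniper → Maple = 20; vehicle 2 Maple → Ridge → Grove → Ash → Cedar → Maple = 49; combined 69.

69 min — the smallest possible combined total.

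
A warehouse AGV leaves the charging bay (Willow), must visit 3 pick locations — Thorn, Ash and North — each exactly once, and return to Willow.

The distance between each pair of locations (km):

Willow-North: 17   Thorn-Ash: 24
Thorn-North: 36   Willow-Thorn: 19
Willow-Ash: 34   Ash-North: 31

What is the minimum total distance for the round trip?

Willow - Thorn - Ash - North - Willow: 19+24+31+17 = 91
Willow - Thorn - North - Ash - Willow: 19+36+31+34 = 120
Willow - Ash - Thorn - North - Willow: 34+24+36+17 = 111
The minimum is 91.
One optimal route: Willow → Thorn → Ash → North → Willow (or its reverse).

Shortest round trip = 91 km.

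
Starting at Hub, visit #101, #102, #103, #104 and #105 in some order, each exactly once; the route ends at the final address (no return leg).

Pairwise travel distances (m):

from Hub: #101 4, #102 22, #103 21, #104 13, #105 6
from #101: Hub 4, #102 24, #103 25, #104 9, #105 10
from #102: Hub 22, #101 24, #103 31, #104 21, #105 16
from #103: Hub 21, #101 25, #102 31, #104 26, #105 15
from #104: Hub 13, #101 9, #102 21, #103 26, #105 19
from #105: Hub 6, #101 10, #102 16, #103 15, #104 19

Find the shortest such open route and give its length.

There are 5! = 120 possible orderings.
Hub→#101→#102→#103→#104→#105: 4+24+31+26+19 = 104
Hub→#101→#102→#103→#105→#104: 4+24+31+15+19 = 93
Hub→#101→#102→#104→#103→#105: 4+24+21+26+15 = 90
Hub→#101→#102→#104→#105→#103: 4+24+21+19+15 = 83
Hub→#101→#102→#105→#103→#104: 4+24+16+15+26 = 85
Hub→#101→#102→#105→#104→#103: 4+24+16+19+26 = 89
Hub→#101→#103→#102→#104→#105: 4+25+31+21+19 = 100
Hub→#101→#103→#102→#105→#104: 4+25+31+16+19 = 95
Hub→#101→#103→#104→#102→#105: 4+25+26+21+16 = 92
Hub→#101→#103→#104→#105→#102: 4+25+26+19+16 = 90
Hub→#101→#103→#105→#102→#104: 4+25+15+16+21 = 81
Hub→#101→#103→#105→#104→#102: 4+25+15+19+21 = 84
Hub→#101→#104→#102→#103→#105: 4+9+21+31+15 = 80
Hub→#101→#104→#102→#105→#103: 4+9+21+16+15 = 65
… (106 more)
The minimum is 65.
One shortest path: Hub → #101 → #104 → #102 → #105 → #103.

Minimum one-way distance = 65 m.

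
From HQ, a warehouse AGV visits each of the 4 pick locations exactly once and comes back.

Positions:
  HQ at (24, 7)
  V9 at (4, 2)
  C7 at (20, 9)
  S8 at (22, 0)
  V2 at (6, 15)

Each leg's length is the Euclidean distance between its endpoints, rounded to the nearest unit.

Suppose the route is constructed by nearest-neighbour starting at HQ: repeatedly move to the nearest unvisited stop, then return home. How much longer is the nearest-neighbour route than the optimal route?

The nearest-neighbour route is 7 longer than optimal.

HQ: C7=4, S8=7, V2=20, V9=21 ⇒ C7
C7: S8=9, V2=15, V9=17 ⇒ S8
S8: V9=18, V2=22 ⇒ V9
V9: V2=13 ⇒ V2
NN route HQ → C7 → S8 → V9 → V2 → HQ costs 64.
Optimal: HQ → C7 → V2 → V9 → S8 → HQ costs 57 (by enumerating all 12 distinct tours).
Excess = 64 − 57 = 7.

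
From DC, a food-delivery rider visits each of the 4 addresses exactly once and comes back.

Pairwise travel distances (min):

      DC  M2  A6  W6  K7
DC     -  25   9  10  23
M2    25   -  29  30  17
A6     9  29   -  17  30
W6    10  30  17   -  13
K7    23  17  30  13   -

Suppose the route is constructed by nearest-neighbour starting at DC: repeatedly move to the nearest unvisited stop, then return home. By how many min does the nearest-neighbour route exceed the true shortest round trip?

DC: A6=9, W6=10, K7=23, M2=25 ⇒ A6
A6: W6=17, M2=29, K7=30 ⇒ W6
W6: K7=13, M2=30 ⇒ K7
K7: M2=17 ⇒ M2
NN route DC → A6 → W6 → K7 → M2 → DC costs 81.
Optimal: DC → A6 → M2 → K7 → W6 → DC costs 78 (by enumerating all 12 distinct tours).
Excess = 81 − 78 = 3.

Excess over optimum: 3 min.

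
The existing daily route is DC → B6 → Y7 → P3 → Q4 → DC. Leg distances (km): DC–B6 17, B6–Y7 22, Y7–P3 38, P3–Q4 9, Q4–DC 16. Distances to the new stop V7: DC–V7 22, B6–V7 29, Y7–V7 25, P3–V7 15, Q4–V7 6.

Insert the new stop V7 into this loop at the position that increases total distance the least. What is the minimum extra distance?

Insertion cost between consecutive stops i–j is d(i,V7) + d(V7,j) − d(i,j):
  between DC and B6: 22 + 29 − 17 = 34
  between B6 and Y7: 29 + 25 − 22 = 32
  between Y7 and P3: 25 + 15 − 38 = 2
  between P3 and Q4: 15 + 6 − 9 = 12
  between Q4 and DC: 6 + 22 − 16 = 12
Cheapest insertion is between Y7 and P3, adding 2.
New total = 102 + 2 = 104.

+2 km — insert V7 between Y7 and P3.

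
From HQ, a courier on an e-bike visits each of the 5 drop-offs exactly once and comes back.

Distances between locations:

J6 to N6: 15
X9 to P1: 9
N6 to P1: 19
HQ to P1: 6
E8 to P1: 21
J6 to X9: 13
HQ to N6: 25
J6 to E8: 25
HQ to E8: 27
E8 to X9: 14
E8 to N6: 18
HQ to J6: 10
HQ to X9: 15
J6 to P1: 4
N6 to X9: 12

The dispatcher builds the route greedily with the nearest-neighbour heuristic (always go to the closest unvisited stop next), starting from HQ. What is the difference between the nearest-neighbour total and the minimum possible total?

8 longer than the optimal tour.

From HQ: P1=6, J6=10, X9=15, N6=25, E8=27 → choose P1 (6).
From P1: J6=4, X9=9, N6=19, E8=21 → choose J6 (4).
From J6: X9=13, N6=15, E8=25 → choose X9 (13).
From X9: N6=12, E8=14 → choose N6 (12).
From N6: E8=18 → choose E8 (18).
NN route HQ → P1 → J6 → X9 → N6 → E8 → HQ costs 80.
Optimal: HQ → J6 → N6 → E8 → X9 → P1 → HQ costs 72 (by enumerating all 60 distinct tours).
Excess = 80 − 72 = 8.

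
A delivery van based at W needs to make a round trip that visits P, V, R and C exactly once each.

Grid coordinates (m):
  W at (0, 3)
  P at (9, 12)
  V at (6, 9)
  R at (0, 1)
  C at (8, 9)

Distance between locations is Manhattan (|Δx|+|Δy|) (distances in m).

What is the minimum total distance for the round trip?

Shortest round trip = 40 m.

With 4 stops there are 4!/2 = 12 distinct round trips (a route and its reverse cost the same).
W-P-V-R-C-W: 18+6+14+16+14 = 68
W-P-V-C-R-W: 18+6+2+16+2 = 44
W-P-R-V-C-W: 18+20+14+2+14 = 68
W-P-R-C-V-W: 18+20+16+2+12 = 68
W-P-C-V-R-W: 18+4+2+14+2 = 40
W-P-C-R-V-W: 18+4+16+14+12 = 64
W-V-P-R-C-W: 12+6+20+16+14 = 68
W-V-P-C-R-W: 12+6+4+16+2 = 40
W-V-R-P-C-W: 12+14+20+4+14 = 64
W-V-C-P-R-W: 12+2+4+20+2 = 40
W-R-P-V-C-W: 2+20+6+2+14 = 44
W-R-V-P-C-W: 2+14+6+4+14 = 40
The minimum is 40.
One optimal route: W → P → C → V → R → W (or its reverse).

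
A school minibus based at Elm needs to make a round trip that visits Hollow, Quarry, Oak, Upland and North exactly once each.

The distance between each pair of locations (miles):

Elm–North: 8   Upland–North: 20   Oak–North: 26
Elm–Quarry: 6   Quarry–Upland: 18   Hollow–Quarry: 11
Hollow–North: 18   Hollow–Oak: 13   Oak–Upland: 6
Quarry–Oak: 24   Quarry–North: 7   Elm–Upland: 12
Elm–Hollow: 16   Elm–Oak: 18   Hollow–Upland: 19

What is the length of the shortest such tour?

57 miles — the shortest possible round trip.

Elm → Hollow → Quarry → Oak → Upland → North → Elm: 16+11+24+6+20+8 = 85
Elm → Hollow → Quarry → Oak → North → Upland → Elm: 16+11+24+26+20+12 = 109
Elm → Hollow → Quarry → Upland → Oak → North → Elm: 16+11+18+6+26+8 = 85
Elm → Hollow → Quarry → Upland → North → Oak → Elm: 16+11+18+20+26+18 = 109
Elm → Hollow → Quarry → North → Oak → Upland → Elm: 16+11+7+26+6+12 = 78
Elm → Hollow → Quarry → North → Upland → Oak → Elm: 16+11+7+20+6+18 = 78
Elm → Hollow → Oak → Quarry → Upland → North → Elm: 16+13+24+18+20+8 = 99
Elm → Hollow → Oak → Quarry → North → Upland → Elm: 16+13+24+7+20+12 = 92
Elm → Hollow → Oak → Upland → Quarry → North → Elm: 16+13+6+18+7+8 = 68
Elm → Hollow → Oak → Upland → North → Quarry → Elm: 16+13+6+20+7+6 = 68
Elm → Hollow → Oak → North → Quarry → Upland → Elm: 16+13+26+7+18+12 = 92
Elm → Hollow → Oak → North → Upland → Quarry → Elm: 16+13+26+20+18+6 = 99
Elm → Hollow → Upland → Quarry → Oak → North → Elm: 16+19+18+24+26+8 = 111
Elm → Hollow → Upland → Quarry → North → Oak → Elm: 16+19+18+7+26+18 = 104
… (46 more)
Elm → Upland → Oak → Hollow → Quarry → North → Elm: 12+6+13+11+7+8 = 57  ← best
The minimum is 57.
One optimal route: Elm → Upland → Oak → Hollow → Quarry → North → Elm (or its reverse).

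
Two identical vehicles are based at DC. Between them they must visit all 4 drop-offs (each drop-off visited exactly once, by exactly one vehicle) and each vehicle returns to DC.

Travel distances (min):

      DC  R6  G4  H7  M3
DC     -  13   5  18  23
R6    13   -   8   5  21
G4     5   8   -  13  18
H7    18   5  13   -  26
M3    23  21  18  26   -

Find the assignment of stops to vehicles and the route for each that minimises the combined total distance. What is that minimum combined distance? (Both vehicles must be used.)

Check every non-empty split of the stops between the two vehicles; for each half take its own optimal tour:
  {R6} + {G4, H7, M3}: 26 + 67 = 93
  {G4} + {R6, H7, M3}: 10 + 67 = 77
  {R6, G4} + {H7, M3}: 26 + 67 = 93
  {H7} + {R6, G4, M3}: 36 + 57 = 93
  {R6, H7} + {G4, M3}: 36 + 46 = 82
  {G4, H7} + {R6, M3}: 36 + 57 = 93
  … (7 splits in total)
Best: vehicle 1 DC → G4 → DC = 10; vehicle 2 DC → R6 → H7 → M3 → DC = 67; combined 77.

Minimum combined distance: 77 min.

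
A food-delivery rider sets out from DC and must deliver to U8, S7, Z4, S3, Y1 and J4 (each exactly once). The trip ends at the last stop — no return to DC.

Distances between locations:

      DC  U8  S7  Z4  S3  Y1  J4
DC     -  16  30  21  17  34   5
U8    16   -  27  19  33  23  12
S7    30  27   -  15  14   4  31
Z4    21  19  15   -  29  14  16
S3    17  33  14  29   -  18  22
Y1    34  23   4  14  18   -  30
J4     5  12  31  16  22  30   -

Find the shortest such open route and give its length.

There are 6! = 720 possible orderings.
DC → U8 → S7 → Z4 → S3 → Y1 → J4: 16+27+15+29+18+30 = 135
DC → U8 → S7 → Z4 → S3 → J4 → Y1: 16+27+15+29+22+30 = 139
DC → U8 → S7 → Z4 → Y1 → S3 → J4: 16+27+15+14+18+22 = 112
DC → U8 → S7 → Z4 → Y1 → J4 → S3: 16+27+15+14+30+22 = 124
DC → U8 → S7 → Z4 → J4 → S3 → Y1: 16+27+15+16+22+18 = 114
DC → U8 → S7 → Z4 → J4 → Y1 → S3: 16+27+15+16+30+18 = 122
DC → U8 → S7 → S3 → Z4 → Y1 → J4: 16+27+14+29+14+30 = 130
DC → U8 → S7 → S3 → Z4 → J4 → Y1: 16+27+14+29+16+30 = 132
… (712 more)
DC → J4 → U8 → Z4 → Y1 → S7 → S3: 5+12+19+14+4+14 = 68  ← best
The minimum is 68.
One shortest path: DC → J4 → U8 → Z4 → Y1 → S7 → S3.

Minimum one-way distance = 68.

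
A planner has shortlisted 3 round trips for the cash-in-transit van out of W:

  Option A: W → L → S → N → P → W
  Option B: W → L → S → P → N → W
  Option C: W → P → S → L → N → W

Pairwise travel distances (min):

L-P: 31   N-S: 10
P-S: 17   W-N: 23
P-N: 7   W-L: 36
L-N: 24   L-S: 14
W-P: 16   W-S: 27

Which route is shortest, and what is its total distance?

83 min — Option A is the shortest.

Option A: 36 + 14 + 10 + 7 + 16 = 83
Option B: 36 + 14 + 17 + 7 + 23 = 97
Option C: 16 + 17 + 14 + 24 + 23 = 94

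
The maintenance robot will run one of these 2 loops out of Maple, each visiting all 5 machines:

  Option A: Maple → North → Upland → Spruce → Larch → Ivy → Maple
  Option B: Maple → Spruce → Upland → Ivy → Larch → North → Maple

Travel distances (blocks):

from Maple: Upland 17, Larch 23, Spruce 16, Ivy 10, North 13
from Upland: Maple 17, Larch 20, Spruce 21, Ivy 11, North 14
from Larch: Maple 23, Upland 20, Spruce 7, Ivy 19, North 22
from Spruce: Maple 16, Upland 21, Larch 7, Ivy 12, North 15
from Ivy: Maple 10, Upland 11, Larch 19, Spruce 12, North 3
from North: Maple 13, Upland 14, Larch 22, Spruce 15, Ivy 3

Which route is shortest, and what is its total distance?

Shortest is Option A, total 84 blocks.

Option A: 13 + 14 + 21 + 7 + 19 + 10 = 84
Option B: 16 + 21 + 11 + 19 + 22 + 13 = 102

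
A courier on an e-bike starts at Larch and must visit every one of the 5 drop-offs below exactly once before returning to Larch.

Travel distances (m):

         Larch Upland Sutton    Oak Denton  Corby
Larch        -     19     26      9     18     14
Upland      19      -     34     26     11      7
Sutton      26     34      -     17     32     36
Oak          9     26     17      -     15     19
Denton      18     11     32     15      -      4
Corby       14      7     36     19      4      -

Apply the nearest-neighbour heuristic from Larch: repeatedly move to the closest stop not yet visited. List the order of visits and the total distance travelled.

Total distance 95 m via the nearest-neighbour route Larch → Oak → Denton → Corby → Upland → Sutton → Larch.

At Larch the remaining stops are Oak 9, Corby 14, Denton 18, Upland 19, Sutton 26; go to Oak.
At Oak the remaining stops are Denton 15, Sutton 17, Corby 19, Upland 26; go to Denton.
At Denton the remaining stops are Corby 4, Upland 11, Sutton 32; go to Corby.
At Corby the remaining stops are Upland 7, Sutton 36; go to Upland.
At Upland the remaining stops are Sutton 34; go to Sutton.
Return Sutton→Larch: 26.
Total = 9 + 15 + 4 + 7 + 34 + 26 = 95.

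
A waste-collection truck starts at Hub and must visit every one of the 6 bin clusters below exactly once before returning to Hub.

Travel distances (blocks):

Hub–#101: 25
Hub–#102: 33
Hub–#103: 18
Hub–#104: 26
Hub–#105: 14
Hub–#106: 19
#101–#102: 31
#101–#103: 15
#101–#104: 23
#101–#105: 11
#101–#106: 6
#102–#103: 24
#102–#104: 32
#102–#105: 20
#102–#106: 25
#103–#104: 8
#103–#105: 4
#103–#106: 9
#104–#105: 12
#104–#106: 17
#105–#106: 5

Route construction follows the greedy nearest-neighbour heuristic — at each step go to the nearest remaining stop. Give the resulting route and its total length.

At Hub the remaining stops are #105 14, #103 18, #106 19, #101 25, #104 26, #102 33; go to #105.
At #105 the remaining stops are #103 4, #106 5, #101 11, #104 12, #102 20; go to #103.
At #103 the remaining stops are #104 8, #106 9, #101 15, #102 24; go to #104.
At #104 the remaining stops are #106 17, #101 23, #102 32; go to #106.
At #106 the remaining stops are #101 6, #102 25; go to #101.
At #101 the remaining stops are #102 31; go to #102.
Return #102→Hub: 33.
Total = 14 + 4 + 8 + 17 + 6 + 31 + 33 = 113.

Nearest-neighbour total = 113 blocks; route Hub → #105 → #103 → #104 → #106 → #101 → #102 → Hub.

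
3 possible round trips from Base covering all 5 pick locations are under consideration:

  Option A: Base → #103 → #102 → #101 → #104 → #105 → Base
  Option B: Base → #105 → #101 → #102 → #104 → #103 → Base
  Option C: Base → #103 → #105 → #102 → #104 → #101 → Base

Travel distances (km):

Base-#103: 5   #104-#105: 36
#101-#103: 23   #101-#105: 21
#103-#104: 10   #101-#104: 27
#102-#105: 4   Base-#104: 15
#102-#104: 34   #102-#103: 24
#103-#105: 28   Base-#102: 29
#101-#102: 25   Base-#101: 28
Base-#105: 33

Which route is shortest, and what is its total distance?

126 km — Option C is the shortest.

Option A: 5 + 24 + 25 + 27 + 36 + 33 = 150
Option B: 33 + 21 + 25 + 34 + 10 + 5 = 128
Option C: 5 + 28 + 4 + 34 + 27 + 28 = 126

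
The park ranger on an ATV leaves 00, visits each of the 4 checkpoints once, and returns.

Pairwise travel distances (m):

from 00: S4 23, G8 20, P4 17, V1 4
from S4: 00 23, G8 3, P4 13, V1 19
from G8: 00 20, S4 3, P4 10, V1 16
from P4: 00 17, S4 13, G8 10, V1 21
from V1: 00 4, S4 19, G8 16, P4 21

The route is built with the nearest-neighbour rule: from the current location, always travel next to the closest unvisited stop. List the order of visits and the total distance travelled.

00 → [V1:4 / P4:17 / G8:20 / S4:23] → V1 (4)
V1 → [G8:16 / S4:19 / P4:21] → G8 (16)
G8 → [S4:3 / P4:10] → S4 (3)
S4 → [P4:13] → P4 (13)
Return P4→00: 17.
Total = 4 + 16 + 3 + 13 + 17 = 53.

Nearest-neighbour total = 53 m; route 00 → V1 → G8 → S4 → P4 → 00.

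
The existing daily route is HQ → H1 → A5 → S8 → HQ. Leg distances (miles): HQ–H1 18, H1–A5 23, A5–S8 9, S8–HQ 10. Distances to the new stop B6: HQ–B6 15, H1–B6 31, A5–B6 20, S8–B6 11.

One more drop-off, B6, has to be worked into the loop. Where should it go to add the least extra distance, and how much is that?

Insertion cost between consecutive stops i–j is d(i,B6) + d(B6,j) − d(i,j):
  between HQ and H1: 15 + 31 − 18 = 28
  between H1 and A5: 31 + 20 − 23 = 28
  between A5 and S8: 20 + 11 − 9 = 22
  between S8 and HQ: 11 + 15 − 10 = 16
Cheapest insertion is between S8 and HQ, adding 16.
New total = 60 + 16 = 76.

+16 miles — insert B6 between S8 and HQ.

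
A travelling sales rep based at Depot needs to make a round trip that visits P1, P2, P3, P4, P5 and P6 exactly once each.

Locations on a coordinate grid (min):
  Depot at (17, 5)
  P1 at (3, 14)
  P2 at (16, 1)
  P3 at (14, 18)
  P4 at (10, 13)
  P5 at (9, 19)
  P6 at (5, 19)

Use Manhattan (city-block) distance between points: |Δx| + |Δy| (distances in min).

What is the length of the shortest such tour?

With 6 stops there are 6!/2 = 360 distinct round trips (a route and its reverse cost the same).
Depot-P1-P2-P3-P4-P5-P6-Depot: 23+26+19+9+7+4+26 = 114
Depot-P1-P2-P3-P4-P6-P5-Depot: 23+26+19+9+11+4+22 = 114
Depot-P1-P2-P3-P5-P4-P6-Depot: 23+26+19+6+7+11+26 = 118
Depot-P1-P2-P3-P5-P6-P4-Depot: 23+26+19+6+4+11+15 = 104
Depot-P1-P2-P3-P6-P4-P5-Depot: 23+26+19+10+11+7+22 = 118
Depot-P1-P2-P3-P6-P5-P4-Depot: 23+26+19+10+4+7+15 = 104
Depot-P1-P2-P4-P3-P5-P6-Depot: 23+26+18+9+6+4+26 = 112
Depot-P1-P2-P4-P3-P6-P5-Depot: 23+26+18+9+10+4+22 = 112
… (352 more)
Depot-P2-P3-P5-P6-P1-P4-Depot: 5+19+6+4+7+8+15 = 64  ← best
The minimum is 64.
One optimal route: Depot → P2 → P3 → P5 → P6 → P1 → P4 → Depot (or its reverse).

64 min — the shortest possible round trip.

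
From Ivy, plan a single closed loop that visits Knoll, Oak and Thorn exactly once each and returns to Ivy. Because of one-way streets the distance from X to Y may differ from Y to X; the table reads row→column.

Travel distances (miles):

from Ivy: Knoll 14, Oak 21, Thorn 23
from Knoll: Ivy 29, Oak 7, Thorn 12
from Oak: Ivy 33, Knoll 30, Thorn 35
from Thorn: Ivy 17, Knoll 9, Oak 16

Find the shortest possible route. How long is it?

Shortest round trip = 72 miles.

Ivy→Knoll→Oak→Thorn→Ivy: 14+7+35+17 = 73
Ivy→Knoll→Thorn→Oak→Ivy: 14+12+16+33 = 75
Ivy→Oak→Knoll→Thorn→Ivy: 21+30+12+17 = 80
Ivy→Oak→Thorn→Knoll→Ivy: 21+35+9+29 = 94
Ivy→Thorn→Knoll→Oak→Ivy: 23+9+7+33 = 72
Ivy→Thorn→Oak→Knoll→Ivy: 23+16+30+29 = 98
The minimum is 72.
One optimal route: Ivy → Thorn → Knoll → Oak → Ivy.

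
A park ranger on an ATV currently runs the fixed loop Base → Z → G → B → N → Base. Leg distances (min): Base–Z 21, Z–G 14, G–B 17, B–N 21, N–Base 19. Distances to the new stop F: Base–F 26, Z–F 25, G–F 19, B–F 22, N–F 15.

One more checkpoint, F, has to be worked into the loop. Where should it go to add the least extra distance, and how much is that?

Insertion cost between consecutive stops i–j is d(i,F) + d(F,j) − d(i,j):
  between Base and Z: 26 + 25 − 21 = 30
  between Z and G: 25 + 19 − 14 = 30
  between G and B: 19 + 22 − 17 = 24
  between B and N: 22 + 15 − 21 = 16
  between N and Base: 15 + 26 − 19 = 22
Cheapest insertion is between B and N, adding 16.
New total = 92 + 16 = 108.

Minimum extra distance: 16 min, inserting F between B and N.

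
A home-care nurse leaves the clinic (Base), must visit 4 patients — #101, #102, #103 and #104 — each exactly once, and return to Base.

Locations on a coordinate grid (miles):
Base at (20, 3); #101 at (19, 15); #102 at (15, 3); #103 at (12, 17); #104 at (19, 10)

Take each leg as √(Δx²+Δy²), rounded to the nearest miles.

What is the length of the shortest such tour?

Base-#101-#102-#103-#104-Base: 12+13+14+10+7 = 56
Base-#101-#102-#104-#103-Base: 12+13+8+10+16 = 59
Base-#101-#103-#102-#104-Base: 12+7+14+8+7 = 48
Base-#101-#103-#104-#102-Base: 12+7+10+8+5 = 42
Base-#101-#104-#102-#103-Base: 12+5+8+14+16 = 55
Base-#101-#104-#103-#102-Base: 12+5+10+14+5 = 46
Base-#102-#101-#103-#104-Base: 5+13+7+10+7 = 42
Base-#102-#101-#104-#103-Base: 5+13+5+10+16 = 49
Base-#102-#103-#101-#104-Base: 5+14+7+5+7 = 38
Base-#102-#104-#101-#103-Base: 5+8+5+7+16 = 41
Base-#103-#101-#102-#104-Base: 16+7+13+8+7 = 51
Base-#103-#102-#101-#104-Base: 16+14+13+5+7 = 55
The minimum is 38.
One optimal route: Base → #102 → #103 → #101 → #104 → Base (or its reverse).

Minimum total distance: 38 miles.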